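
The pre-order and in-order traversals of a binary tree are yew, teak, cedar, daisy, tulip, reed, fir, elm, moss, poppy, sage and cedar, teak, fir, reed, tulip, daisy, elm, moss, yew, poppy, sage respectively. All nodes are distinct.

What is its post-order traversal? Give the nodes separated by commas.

cedar, fir, reed, tulip, moss, elm, daisy, teak, sage, poppy, yew

The first element of pre-order is the root; it splits in-order into left and right subtrees.
Root yew: left subtree has 8 nodes {cedar, teak, fir, reed, tulip, daisy, elm, moss}, right has 2 {poppy, sage}.
  Root teak: left subtree has 1 node {cedar}, right has 6 {fir, reed, tulip, daisy, elm, moss}.
    Root daisy: left subtree has 3 nodes {fir, reed, tulip}, right has 2 {elm, moss}.
      Root tulip: left subtree has 2 nodes {fir, reed}, right has 0 { }.
        Root reed: left subtree has 1 node {fir}, right has 0 { }.
      Root elm: left subtree has 0 nodes { }, right has 1 {moss}.
  Root poppy: left subtree has 0 nodes { }, right has 1 {sage}.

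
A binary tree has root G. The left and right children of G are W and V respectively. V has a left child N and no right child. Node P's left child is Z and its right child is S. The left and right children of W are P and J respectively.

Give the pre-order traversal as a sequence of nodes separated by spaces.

Pre-order visits the node, then its left subtree, then its right subtree.
Visit G.
At G: go left to W.
  Visit W.
  At W: go left to P.
    Visit P.
    At P: go left to Z.
      Z is a leaf — visit Z.
    At P: go right to S.
      S is a leaf — visit S.
  At W: go right to J.
    J is a leaf — visit J.
At G: go right to V.
  Visit V.
  At V: go left to N.
    N is a leaf — visit N.
  At V: no right child.

G W P Z S J V N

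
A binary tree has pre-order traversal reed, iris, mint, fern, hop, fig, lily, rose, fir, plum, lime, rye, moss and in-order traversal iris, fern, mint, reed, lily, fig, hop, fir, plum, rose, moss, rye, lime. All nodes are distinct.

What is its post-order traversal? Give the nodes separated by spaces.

fern mint iris lily fig plum fir moss rye lime rose hop reed

The first element of pre-order is the root; it splits in-order into left and right subtrees.
Root reed: left subtree has 3 nodes {iris, fern, mint}, right has 9 {lily, fig, hop, fir, plum, rose, moss, rye, lime}.
  Root iris: left subtree has 0 nodes { }, right has 2 {fern, mint}.
    Root mint: left subtree has 1 node {fern}, right has 0 { }.
  Root hop: left subtree has 2 nodes {lily, fig}, right has 6 {fir, plum, rose, moss, rye, lime}.
    Root fig: left subtree has 1 node {lily}, right has 0 { }.
    Root rose: left subtree has 2 nodes {fir, plum}, right has 3 {moss, rye, lime}.
      Root fir: left subtree has 0 nodes { }, right has 1 {plum}.
      Root lime: left subtree has 2 nodes {moss, rye}, right has 0 { }.
        Root rye: left subtree has 1 node {moss}, right has 0 { }.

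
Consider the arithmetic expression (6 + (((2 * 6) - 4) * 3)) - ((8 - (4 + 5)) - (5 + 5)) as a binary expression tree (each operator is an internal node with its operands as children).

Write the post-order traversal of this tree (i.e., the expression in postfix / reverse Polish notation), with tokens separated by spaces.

Post-order on an expression tree gives postfix notation: for each operator, emit left operand, right operand, then the operator.

6 2 6 * 4 - 3 * + 8 4 5 + - 5 5 + - -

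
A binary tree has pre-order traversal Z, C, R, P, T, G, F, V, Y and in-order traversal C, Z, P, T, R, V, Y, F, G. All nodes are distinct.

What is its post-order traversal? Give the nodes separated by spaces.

The first element of pre-order is the root; it splits in-order into left and right subtrees.
Root Z: left subtree has 1 node {C}, right has 7 {P, T, R, V, Y, F, G}.
  Root R: left subtree has 2 nodes {P, T}, right has 4 {V, Y, F, G}.
    Root P: left subtree has 0 nodes { }, right has 1 {T}.
    Root G: left subtree has 3 nodes {V, Y, F}, right has 0 { }.
      Root F: left subtree has 2 nodes {V, Y}, right has 0 { }.
        Root V: left subtree has 0 nodes { }, right has 1 {Y}.

C T P Y V F G R Z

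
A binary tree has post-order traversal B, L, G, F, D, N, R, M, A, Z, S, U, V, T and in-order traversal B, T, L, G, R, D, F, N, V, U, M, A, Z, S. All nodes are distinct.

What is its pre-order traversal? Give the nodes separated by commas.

The last element of post-order is the root; it splits in-order into left and right subtrees.
Root T: left subtree has 1 node {B}, right has 12 {L, G, R, D, F, N, V, U, M, A, Z, S}.
  Root V: left subtree has 6 nodes {L, G, R, D, F, N}, right has 5 {U, M, A, Z, S}.
    Root R: left subtree has 2 nodes {L, G}, right has 3 {D, F, N}.
      Root G: left subtree has 1 node {L}, right has 0 { }.
      Root N: left subtree has 2 nodes {D, F}, right has 0 { }.
        Root D: left subtree has 0 nodes { }, right has 1 {F}.
    Root U: left subtree has 0 nodes { }, right has 4 {M, A, Z, S}.
      Root S: left subtree has 3 nodes {M, A, Z}, right has 0 { }.
        Root Z: left subtree has 2 nodes {M, A}, right has 0 { }.
          Root A: left subtree has 1 node {M}, right has 0 { }.

T, B, V, R, G, L, N, D, F, U, S, Z, A, M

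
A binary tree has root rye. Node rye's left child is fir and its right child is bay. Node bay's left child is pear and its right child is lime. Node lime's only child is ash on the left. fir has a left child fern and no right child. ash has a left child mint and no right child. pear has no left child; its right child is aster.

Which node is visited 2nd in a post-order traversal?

Post-order visits the left subtree, then the right subtree, then the node.
At rye: go left to fir.
  At fir: go left to fern.
    fern is a leaf — visit fern.
  At fir: no right child.
  Visit fir.
At rye: go right to bay.
  At bay: go left to pear.
    At pear: no left child.
    At pear: go right to aster.
      aster is a leaf — visit aster.
    Visit pear.
  At bay: go right to lime.
    At lime: go left to ash.
      At ash: go left to mint.
        mint is a leaf — visit mint.
      At ash: no right child.
      Visit ash.
    At lime: no right child.
    Visit lime.
  Visit bay.
Visit rye.
Full post-order sequence: fern, fir, aster, pear, mint, ash, lime, bay, rye.

fir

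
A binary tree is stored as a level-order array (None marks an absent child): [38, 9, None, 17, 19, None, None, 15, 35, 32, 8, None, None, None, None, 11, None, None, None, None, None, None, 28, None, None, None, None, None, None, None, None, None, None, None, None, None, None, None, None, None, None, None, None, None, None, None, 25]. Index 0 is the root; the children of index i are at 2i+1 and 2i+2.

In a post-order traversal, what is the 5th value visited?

32

Post-order visits the left subtree, then the right subtree, then the node.
At 38: go left to 9.
  At 9: go left to 17.
    At 17: go left to 15.
      At 15: go left to 11.
        11 is a leaf — visit 11.
      At 15: no right child.
      Visit 15.
    At 17: go right to 35.
      35 is a leaf — visit 35.
    Visit 17.
  At 9: go right to 19.
    At 19: go left to 32.
      32 is a leaf — visit 32.
    At 19: go right to 8.
      At 8: no left child.
      At 8: go right to 28.
        At 28: no left child.
        At 28: go right to 25.
          25 is a leaf — visit 25.
        Visit 28.
      Visit 8.
    Visit 19.
  Visit 9.
At 38: no right child.
Visit 38.
Full post-order sequence: 11, 15, 35, 17, 32, 25, 28, 8, 19, 9, 38.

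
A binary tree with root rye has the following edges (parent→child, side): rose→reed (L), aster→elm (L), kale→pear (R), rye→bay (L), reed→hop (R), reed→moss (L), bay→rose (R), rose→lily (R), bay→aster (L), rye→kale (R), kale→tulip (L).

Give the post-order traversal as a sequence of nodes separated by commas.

Post-order visits the left subtree, then the right subtree, then the node.
At rye: go left to bay.
  At bay: go left to aster.
    At aster: go left to elm.
      elm is a leaf — visit elm.
    At aster: no right child.
    Visit aster.
  At bay: go right to rose.
    At rose: go left to reed.
      At reed: go left to moss.
        moss is a leaf — visit moss.
      At reed: go right to hop.
        hop is a leaf — visit hop.
      Visit reed.
    At rose: go right to lily.
      lily is a leaf — visit lily.
    Visit rose.
  Visit bay.
At rye: go right to kale.
  At kale: go left to tulip.
    tulip is a leaf — visit tulip.
  At kale: go right to pear.
    pear is a leaf — visit pear.
  Visit kale.
Visit rye.

elm, aster, moss, hop, reed, lily, rose, bay, tulip, pear, kale, rye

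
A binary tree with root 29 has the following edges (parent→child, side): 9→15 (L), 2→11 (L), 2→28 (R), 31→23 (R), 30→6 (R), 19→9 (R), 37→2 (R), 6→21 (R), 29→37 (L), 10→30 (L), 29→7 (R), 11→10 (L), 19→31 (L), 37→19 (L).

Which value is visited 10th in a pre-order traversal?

Pre-order visits the node, then its left subtree, then its right subtree.
Visit 29.
At 29: go left to 37.
  Visit 37.
  At 37: go left to 19.
    Visit 19.
    At 19: go left to 31.
      Visit 31.
      At 31: no left child.
      At 31: go right to 23.
        23 is a leaf — visit 23.
    At 19: go right to 9.
      Visit 9.
      At 9: go left to 15.
        15 is a leaf — visit 15.
      At 9: no right child.
  At 37: go right to 2.
    Visit 2.
    At 2: go left to 11.
      Visit 11.
      At 11: go left to 10.
        Visit 10.
        At 10: go left to 30.
          Visit 30.
          At 30: no left child.
          At 30: go right to 6.
            Visit 6.
            At 6: no left child.
            At 6: go right to 21.
              21 is a leaf — visit 21.
        At 10: no right child.
      At 11: no right child.
    At 2: go right to 28.
      28 is a leaf — visit 28.
At 29: go right to 7.
  7 is a leaf — visit 7.
Full pre-order sequence: 29, 37, 19, 31, 23, 9, 15, 2, 11, 10, 30, 6, 21, 28, 7.

10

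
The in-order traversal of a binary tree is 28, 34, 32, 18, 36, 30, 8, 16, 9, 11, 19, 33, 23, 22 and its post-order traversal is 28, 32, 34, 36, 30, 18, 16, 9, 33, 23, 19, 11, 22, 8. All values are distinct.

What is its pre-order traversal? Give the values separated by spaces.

The last element of post-order is the root; it splits in-order into left and right subtrees.
Root 8: left subtree has 6 nodes {28, 34, 32, 18, 36, 30}, right has 7 {16, 9, 11, 19, 33, 23, 22}.
  Root 18: left subtree has 3 nodes {28, 34, 32}, right has 2 {36, 30}.
    Root 34: left subtree has 1 node {28}, right has 1 {32}.
    Root 30: left subtree has 1 node {36}, right has 0 { }.
  Root 22: left subtree has 6 nodes {16, 9, 11, 19, 33, 23}, right has 0 { }.
    Root 11: left subtree has 2 nodes {16, 9}, right has 3 {19, 33, 23}.
      Root 9: left subtree has 1 node {16}, right has 0 { }.
      Root 19: left subtree has 0 nodes { }, right has 2 {33, 23}.
        Root 23: left subtree has 1 node {33}, right has 0 { }.

8 18 34 28 32 30 36 22 11 9 16 19 23 33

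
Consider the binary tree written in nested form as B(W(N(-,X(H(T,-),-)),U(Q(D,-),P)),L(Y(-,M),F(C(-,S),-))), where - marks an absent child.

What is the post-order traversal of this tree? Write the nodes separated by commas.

Post-order visits the left subtree, then the right subtree, then the node.
At B: go left to W.
  At W: go left to N.
    At N: no left child.
    At N: go right to X.
      At X: go left to H.
        At H: go left to T.
          T is a leaf — visit T.
        At H: no right child.
        Visit H.
      At X: no right child.
      Visit X.
    Visit N.
  At W: go right to U.
    At U: go left to Q.
      At Q: go left to D.
        D is a leaf — visit D.
      At Q: no right child.
      Visit Q.
    At U: go right to P.
      P is a leaf — visit P.
    Visit U.
  Visit W.
At B: go right to L.
  At L: go left to Y.
    At Y: no left child.
    At Y: go right to M.
      M is a leaf — visit M.
    Visit Y.
  At L: go right to F.
    At F: go left to C.
      At C: no left child.
      At C: go right to S.
        S is a leaf — visit S.
      Visit C.
    At F: no right child.
    Visit F.
  Visit L.
Visit B.

T, H, X, N, D, Q, P, U, W, M, Y, S, C, F, L, B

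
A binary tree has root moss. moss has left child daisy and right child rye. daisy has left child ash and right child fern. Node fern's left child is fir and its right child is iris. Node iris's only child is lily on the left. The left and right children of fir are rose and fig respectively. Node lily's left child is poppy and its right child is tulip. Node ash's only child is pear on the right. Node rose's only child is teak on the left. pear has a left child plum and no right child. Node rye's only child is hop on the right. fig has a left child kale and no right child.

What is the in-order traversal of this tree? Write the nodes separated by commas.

In-order visits the left subtree, then the node, then the right subtree.
At moss: go left to daisy.
  At daisy: go left to ash.
    At ash: no left child.
    Visit ash.
    At ash: go right to pear.
      At pear: go left to plum.
        plum is a leaf — visit plum.
      Visit pear.
      At pear: no right child.
  Visit daisy.
  At daisy: go right to fern.
    At fern: go left to fir.
      At fir: go left to rose.
        At rose: go left to teak.
          teak is a leaf — visit teak.
        Visit rose.
        At rose: no right child.
      Visit fir.
      At fir: go right to fig.
        At fig: go left to kale.
          kale is a leaf — visit kale.
        Visit fig.
        At fig: no right child.
    Visit fern.
    At fern: go right to iris.
      At iris: go left to lily.
        At lily: go left to poppy.
          poppy is a leaf — visit poppy.
        Visit lily.
        At lily: go right to tulip.
          tulip is a leaf — visit tulip.
      Visit iris.
      At iris: no right child.
Visit moss.
At moss: go right to rye.
  At rye: no left child.
  Visit rye.
  At rye: go right to hop.
    hop is a leaf — visit hop.

ash, plum, pear, daisy, teak, rose, fir, kale, fig, fern, poppy, lily, tulip, iris, moss, rye, hop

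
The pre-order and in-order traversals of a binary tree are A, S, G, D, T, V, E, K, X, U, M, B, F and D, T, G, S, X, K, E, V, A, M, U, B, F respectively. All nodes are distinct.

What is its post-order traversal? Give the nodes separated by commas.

The first element of pre-order is the root; it splits in-order into left and right subtrees.
Root A: left subtree has 8 nodes {D, T, G, S, X, K, E, V}, right has 4 {M, U, B, F}.
  Root S: left subtree has 3 nodes {D, T, G}, right has 4 {X, K, E, V}.
    Root G: left subtree has 2 nodes {D, T}, right has 0 { }.
      Root D: left subtree has 0 nodes { }, right has 1 {T}.
    Root V: left subtree has 3 nodes {X, K, E}, right has 0 { }.
      Root E: left subtree has 2 nodes {X, K}, right has 0 { }.
        Root K: left subtree has 1 node {X}, right has 0 { }.
  Root U: left subtree has 1 node {M}, right has 2 {B, F}.
    Root B: left subtree has 0 nodes { }, right has 1 {F}.

T, D, G, X, K, E, V, S, M, F, B, U, A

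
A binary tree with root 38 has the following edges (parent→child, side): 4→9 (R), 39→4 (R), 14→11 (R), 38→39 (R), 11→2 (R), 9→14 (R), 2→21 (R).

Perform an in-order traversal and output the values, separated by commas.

In-order visits the left subtree, then the node, then the right subtree.
At 38: no left child.
Visit 38.
At 38: go right to 39.
  At 39: no left child.
  Visit 39.
  At 39: go right to 4.
    At 4: no left child.
    Visit 4.
    At 4: go right to 9.
      At 9: no left child.
      Visit 9.
      At 9: go right to 14.
        At 14: no left child.
        Visit 14.
        At 14: go right to 11.
          At 11: no left child.
          Visit 11.
          At 11: go right to 2.
            At 2: no left child.
            Visit 2.
            At 2: go right to 21.
              21 is a leaf — visit 21.

38, 39, 4, 9, 14, 11, 2, 21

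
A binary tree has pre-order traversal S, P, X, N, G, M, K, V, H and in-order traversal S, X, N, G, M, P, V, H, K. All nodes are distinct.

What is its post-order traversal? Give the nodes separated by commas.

M, G, N, X, H, V, K, P, S

The first element of pre-order is the root; it splits in-order into left and right subtrees.
Root S: left subtree has 0 nodes { }, right has 8 {X, N, G, M, P, V, H, K}.
  Root P: left subtree has 4 nodes {X, N, G, M}, right has 3 {V, H, K}.
    Root X: left subtree has 0 nodes { }, right has 3 {N, G, M}.
      Root N: left subtree has 0 nodes { }, right has 2 {G, M}.
        Root G: left subtree has 0 nodes { }, right has 1 {M}.
    Root K: left subtree has 2 nodes {V, H}, right has 0 { }.
      Root V: left subtree has 0 nodes { }, right has 1 {H}.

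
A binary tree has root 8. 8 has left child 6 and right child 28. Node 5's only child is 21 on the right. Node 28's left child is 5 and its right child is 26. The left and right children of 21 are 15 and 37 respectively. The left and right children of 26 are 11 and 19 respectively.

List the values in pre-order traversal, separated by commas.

8, 6, 28, 5, 21, 15, 37, 26, 11, 19

Pre-order visits the node, then its left subtree, then its right subtree.
Visit 8.
At 8: go left to 6.
  6 is a leaf — visit 6.
At 8: go right to 28.
  Visit 28.
  At 28: go left to 5.
    Visit 5.
    At 5: no left child.
    At 5: go right to 21.
      Visit 21.
      At 21: go left to 15.
        15 is a leaf — visit 15.
      At 21: go right to 37.
        37 is a leaf — visit 37.
  At 28: go right to 26.
    Visit 26.
    At 26: go left to 11.
      11 is a leaf — visit 11.
    At 26: go right to 19.
      19 is a leaf — visit 19.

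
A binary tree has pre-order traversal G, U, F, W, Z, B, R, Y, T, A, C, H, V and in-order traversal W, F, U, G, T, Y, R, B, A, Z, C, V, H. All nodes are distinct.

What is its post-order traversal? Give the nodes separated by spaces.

The first element of pre-order is the root; it splits in-order into left and right subtrees.
Root G: left subtree has 3 nodes {W, F, U}, right has 9 {T, Y, R, B, A, Z, C, V, H}.
  Root U: left subtree has 2 nodes {W, F}, right has 0 { }.
    Root F: left subtree has 1 node {W}, right has 0 { }.
  Root Z: left subtree has 5 nodes {T, Y, R, B, A}, right has 3 {C, V, H}.
    Root B: left subtree has 3 nodes {T, Y, R}, right has 1 {A}.
      Root R: left subtree has 2 nodes {T, Y}, right has 0 { }.
        Root Y: left subtree has 1 node {T}, right has 0 { }.
    Root C: left subtree has 0 nodes { }, right has 2 {V, H}.
      Root H: left subtree has 1 node {V}, right has 0 { }.

W F U T Y R A B V H C Z G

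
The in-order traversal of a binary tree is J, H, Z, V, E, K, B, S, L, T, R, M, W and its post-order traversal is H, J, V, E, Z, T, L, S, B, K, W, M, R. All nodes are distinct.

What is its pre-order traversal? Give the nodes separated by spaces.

The last element of post-order is the root; it splits in-order into left and right subtrees.
Root R: left subtree has 10 nodes {J, H, Z, V, E, K, B, S, L, T}, right has 2 {M, W}.
  Root K: left subtree has 5 nodes {J, H, Z, V, E}, right has 4 {B, S, L, T}.
    Root Z: left subtree has 2 nodes {J, H}, right has 2 {V, E}.
      Root J: left subtree has 0 nodes { }, right has 1 {H}.
      Root E: left subtree has 1 node {V}, right has 0 { }.
    Root B: left subtree has 0 nodes { }, right has 3 {S, L, T}.
      Root S: left subtree has 0 nodes { }, right has 2 {L, T}.
        Root L: left subtree has 0 nodes { }, right has 1 {T}.
  Root M: left subtree has 0 nodes { }, right has 1 {W}.

R K Z J H E V B S L T M W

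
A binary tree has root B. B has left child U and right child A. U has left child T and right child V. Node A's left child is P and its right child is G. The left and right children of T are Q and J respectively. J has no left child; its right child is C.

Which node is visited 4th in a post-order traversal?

T

Post-order visits the left subtree, then the right subtree, then the node.
At B: go left to U.
  At U: go left to T.
    At T: go left to Q.
      Q is a leaf — visit Q.
    At T: go right to J.
      At J: no left child.
      At J: go right to C.
        C is a leaf — visit C.
      Visit J.
    Visit T.
  At U: go right to V.
    V is a leaf — visit V.
  Visit U.
At B: go right to A.
  At A: go left to P.
    P is a leaf — visit P.
  At A: go right to G.
    G is a leaf — visit G.
  Visit A.
Visit B.
Full post-order sequence: Q, C, J, T, V, U, P, G, A, B.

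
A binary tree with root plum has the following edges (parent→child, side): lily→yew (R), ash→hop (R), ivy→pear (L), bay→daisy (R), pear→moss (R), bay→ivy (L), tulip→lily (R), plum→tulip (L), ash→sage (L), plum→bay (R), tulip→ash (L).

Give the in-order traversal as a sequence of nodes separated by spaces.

In-order visits the left subtree, then the node, then the right subtree.
At plum: go left to tulip.
  At tulip: go left to ash.
    At ash: go left to sage.
      sage is a leaf — visit sage.
    Visit ash.
    At ash: go right to hop.
      hop is a leaf — visit hop.
  Visit tulip.
  At tulip: go right to lily.
    At lily: no left child.
    Visit lily.
    At lily: go right to yew.
      yew is a leaf — visit yew.
Visit plum.
At plum: go right to bay.
  At bay: go left to ivy.
    At ivy: go left to pear.
      At pear: no left child.
      Visit pear.
      At pear: go right to moss.
        moss is a leaf — visit moss.
    Visit ivy.
    At ivy: no right child.
  Visit bay.
  At bay: go right to daisy.
    daisy is a leaf — visit daisy.

sage ash hop tulip lily yew plum pear moss ivy bay daisy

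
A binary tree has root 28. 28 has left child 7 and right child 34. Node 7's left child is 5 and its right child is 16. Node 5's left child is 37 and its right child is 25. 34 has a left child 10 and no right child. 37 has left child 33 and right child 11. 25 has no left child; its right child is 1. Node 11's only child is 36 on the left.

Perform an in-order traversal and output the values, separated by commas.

In-order visits the left subtree, then the node, then the right subtree.
At 28: go left to 7.
  At 7: go left to 5.
    At 5: go left to 37.
      At 37: go left to 33.
        33 is a leaf — visit 33.
      Visit 37.
      At 37: go right to 11.
        At 11: go left to 36.
          36 is a leaf — visit 36.
        Visit 11.
        At 11: no right child.
    Visit 5.
    At 5: go right to 25.
      At 25: no left child.
      Visit 25.
      At 25: go right to 1.
        1 is a leaf — visit 1.
  Visit 7.
  At 7: go right to 16.
    16 is a leaf — visit 16.
Visit 28.
At 28: go right to 34.
  At 34: go left to 10.
    10 is a leaf — visit 10.
  Visit 34.
  At 34: no right child.

33, 37, 36, 11, 5, 25, 1, 7, 16, 28, 10, 34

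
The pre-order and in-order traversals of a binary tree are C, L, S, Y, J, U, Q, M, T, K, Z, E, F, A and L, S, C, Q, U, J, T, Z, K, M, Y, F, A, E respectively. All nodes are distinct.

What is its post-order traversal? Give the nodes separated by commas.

S, L, Q, U, Z, K, T, M, J, A, F, E, Y, C

The first element of pre-order is the root; it splits in-order into left and right subtrees.
Root C: left subtree has 2 nodes {L, S}, right has 11 {Q, U, J, T, Z, K, M, Y, F, A, E}.
  Root L: left subtree has 0 nodes { }, right has 1 {S}.
  Root Y: left subtree has 7 nodes {Q, U, J, T, Z, K, M}, right has 3 {F, A, E}.
    Root J: left subtree has 2 nodes {Q, U}, right has 4 {T, Z, K, M}.
      Root U: left subtree has 1 node {Q}, right has 0 { }.
      Root M: left subtree has 3 nodes {T, Z, K}, right has 0 { }.
        Root T: left subtree has 0 nodes { }, right has 2 {Z, K}.
          Root K: left subtree has 1 node {Z}, right has 0 { }.
    Root E: left subtree has 2 nodes {F, A}, right has 0 { }.
      Root F: left subtree has 0 nodes { }, right has 1 {A}.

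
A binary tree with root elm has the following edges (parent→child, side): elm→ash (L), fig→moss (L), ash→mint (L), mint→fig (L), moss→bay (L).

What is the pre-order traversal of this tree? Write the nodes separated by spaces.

Pre-order visits the node, then its left subtree, then its right subtree.
Visit elm.
At elm: go left to ash.
  Visit ash.
  At ash: go left to mint.
    Visit mint.
    At mint: go left to fig.
      Visit fig.
      At fig: go left to moss.
        Visit moss.
        At moss: go left to bay.
          bay is a leaf — visit bay.
        At moss: no right child.
      At fig: no right child.
    At mint: no right child.
  At ash: no right child.
At elm: no right child.

elm ash mint fig moss bay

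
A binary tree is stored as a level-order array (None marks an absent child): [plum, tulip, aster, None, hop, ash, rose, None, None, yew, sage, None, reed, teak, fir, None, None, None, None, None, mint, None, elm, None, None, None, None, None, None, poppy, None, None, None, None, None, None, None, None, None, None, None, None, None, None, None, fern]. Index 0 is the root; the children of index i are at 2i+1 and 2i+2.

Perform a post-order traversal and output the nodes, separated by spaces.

mint yew fern elm sage hop tulip reed ash teak poppy fir rose aster plum

Post-order visits the left subtree, then the right subtree, then the node.
At plum: go left to tulip.
  At tulip: no left child.
  At tulip: go right to hop.
    At hop: go left to yew.
      At yew: no left child.
      At yew: go right to mint.
        mint is a leaf — visit mint.
      Visit yew.
    At hop: go right to sage.
      At sage: no left child.
      At sage: go right to elm.
        At elm: go left to fern.
          fern is a leaf — visit fern.
        At elm: no right child.
        Visit elm.
      Visit sage.
    Visit hop.
  Visit tulip.
At plum: go right to aster.
  At aster: go left to ash.
    At ash: no left child.
    At ash: go right to reed.
      reed is a leaf — visit reed.
    Visit ash.
  At aster: go right to rose.
    At rose: go left to teak.
      teak is a leaf — visit teak.
    At rose: go right to fir.
      At fir: go left to poppy.
        poppy is a leaf — visit poppy.
      At fir: no right child.
      Visit fir.
    Visit rose.
  Visit aster.
Visit plum.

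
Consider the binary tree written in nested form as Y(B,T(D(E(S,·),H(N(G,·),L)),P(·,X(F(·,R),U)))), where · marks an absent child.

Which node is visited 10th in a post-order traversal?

F

Post-order visits the left subtree, then the right subtree, then the node.
At Y: go left to B.
  B is a leaf — visit B.
At Y: go right to T.
  At T: go left to D.
    At D: go left to E.
      At E: go left to S.
        S is a leaf — visit S.
      At E: no right child.
      Visit E.
    At D: go right to H.
      At H: go left to N.
        At N: go left to G.
          G is a leaf — visit G.
        At N: no right child.
        Visit N.
      At H: go right to L.
        L is a leaf — visit L.
      Visit H.
    Visit D.
  At T: go right to P.
    At P: no left child.
    At P: go right to X.
      At X: go left to F.
        At F: no left child.
        At F: go right to R.
          R is a leaf — visit R.
        Visit F.
      At X: go right to U.
        U is a leaf — visit U.
      Visit X.
    Visit P.
  Visit T.
Visit Y.
Full post-order sequence: B, S, E, G, N, L, H, D, R, F, U, X, P, T, Y.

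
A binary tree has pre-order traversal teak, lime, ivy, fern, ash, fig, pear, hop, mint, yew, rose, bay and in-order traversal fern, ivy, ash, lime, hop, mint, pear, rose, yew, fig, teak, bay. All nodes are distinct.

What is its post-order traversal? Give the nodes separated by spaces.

The first element of pre-order is the root; it splits in-order into left and right subtrees.
Root teak: left subtree has 10 nodes {fern, ivy, ash, lime, hop, mint, pear, rose, yew, fig}, right has 1 {bay}.
  Root lime: left subtree has 3 nodes {fern, ivy, ash}, right has 6 {hop, mint, pear, rose, yew, fig}.
    Root ivy: left subtree has 1 node {fern}, right has 1 {ash}.
    Root fig: left subtree has 5 nodes {hop, mint, pear, rose, yew}, right has 0 { }.
      Root pear: left subtree has 2 nodes {hop, mint}, right has 2 {rose, yew}.
        Root hop: left subtree has 0 nodes { }, right has 1 {mint}.
        Root yew: left subtree has 1 node {rose}, right has 0 { }.

fern ash ivy mint hop rose yew pear fig lime bay teak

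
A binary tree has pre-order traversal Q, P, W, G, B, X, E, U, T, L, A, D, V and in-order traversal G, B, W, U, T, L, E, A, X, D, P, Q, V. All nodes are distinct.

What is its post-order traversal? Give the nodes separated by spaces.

The first element of pre-order is the root; it splits in-order into left and right subtrees.
Root Q: left subtree has 11 nodes {G, B, W, U, T, L, E, A, X, D, P}, right has 1 {V}.
  Root P: left subtree has 10 nodes {G, B, W, U, T, L, E, A, X, D}, right has 0 { }.
    Root W: left subtree has 2 nodes {G, B}, right has 7 {U, T, L, E, A, X, D}.
      Root G: left subtree has 0 nodes { }, right has 1 {B}.
      Root X: left subtree has 5 nodes {U, T, L, E, A}, right has 1 {D}.
        Root E: left subtree has 3 nodes {U, T, L}, right has 1 {A}.
          Root U: left subtree has 0 nodes { }, right has 2 {T, L}.
            Root T: left subtree has 0 nodes { }, right has 1 {L}.

B G L T U A E D X W P V Q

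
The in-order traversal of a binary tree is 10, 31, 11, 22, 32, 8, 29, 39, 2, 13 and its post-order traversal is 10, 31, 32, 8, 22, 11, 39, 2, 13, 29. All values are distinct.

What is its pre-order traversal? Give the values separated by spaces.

The last element of post-order is the root; it splits in-order into left and right subtrees.
Root 29: left subtree has 6 nodes {10, 31, 11, 22, 32, 8}, right has 3 {39, 2, 13}.
  Root 11: left subtree has 2 nodes {10, 31}, right has 3 {22, 32, 8}.
    Root 31: left subtree has 1 node {10}, right has 0 { }.
    Root 22: left subtree has 0 nodes { }, right has 2 {32, 8}.
      Root 8: left subtree has 1 node {32}, right has 0 { }.
  Root 13: left subtree has 2 nodes {39, 2}, right has 0 { }.
    Root 2: left subtree has 1 node {39}, right has 0 { }.

29 11 31 10 22 8 32 13 2 39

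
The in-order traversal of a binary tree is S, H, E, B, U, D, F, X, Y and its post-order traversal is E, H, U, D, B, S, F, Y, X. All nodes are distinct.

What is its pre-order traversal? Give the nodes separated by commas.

The last element of post-order is the root; it splits in-order into left and right subtrees.
Root X: left subtree has 7 nodes {S, H, E, B, U, D, F}, right has 1 {Y}.
  Root F: left subtree has 6 nodes {S, H, E, B, U, D}, right has 0 { }.
    Root S: left subtree has 0 nodes { }, right has 5 {H, E, B, U, D}.
      Root B: left subtree has 2 nodes {H, E}, right has 2 {U, D}.
        Root H: left subtree has 0 nodes { }, right has 1 {E}.
        Root D: left subtree has 1 node {U}, right has 0 { }.

X, F, S, B, H, E, D, U, Y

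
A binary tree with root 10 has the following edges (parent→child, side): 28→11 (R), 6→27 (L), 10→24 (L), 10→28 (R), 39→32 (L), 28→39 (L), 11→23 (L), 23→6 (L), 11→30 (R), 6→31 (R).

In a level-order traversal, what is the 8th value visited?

30

Level-order visits nodes level by level from the root, left to right within each level.
Level 0: 10
Level 1: 24, 28
Level 2: 39, 11
Level 3: 32, 23, 30
Level 4: 6
Level 5: 27, 31
Full level-order sequence: 10, 24, 28, 39, 11, 32, 23, 30, 6, 27, 31.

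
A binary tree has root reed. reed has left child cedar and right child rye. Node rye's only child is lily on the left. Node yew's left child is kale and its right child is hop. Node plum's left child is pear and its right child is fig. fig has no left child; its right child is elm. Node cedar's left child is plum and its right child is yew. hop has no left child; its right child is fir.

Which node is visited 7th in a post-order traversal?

hop

Post-order visits the left subtree, then the right subtree, then the node.
At reed: go left to cedar.
  At cedar: go left to plum.
    At plum: go left to pear.
      pear is a leaf — visit pear.
    At plum: go right to fig.
      At fig: no left child.
      At fig: go right to elm.
        elm is a leaf — visit elm.
      Visit fig.
    Visit plum.
  At cedar: go right to yew.
    At yew: go left to kale.
      kale is a leaf — visit kale.
    At yew: go right to hop.
      At hop: no left child.
      At hop: go right to fir.
        fir is a leaf — visit fir.
      Visit hop.
    Visit yew.
  Visit cedar.
At reed: go right to rye.
  At rye: go left to lily.
    lily is a leaf — visit lily.
  At rye: no right child.
  Visit rye.
Visit reed.
Full post-order sequence: pear, elm, fig, plum, kale, fir, hop, yew, cedar, lily, rye, reed.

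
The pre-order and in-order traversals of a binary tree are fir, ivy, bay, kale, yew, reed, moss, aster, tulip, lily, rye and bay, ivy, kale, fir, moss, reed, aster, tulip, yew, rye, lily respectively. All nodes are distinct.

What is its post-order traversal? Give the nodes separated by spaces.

The first element of pre-order is the root; it splits in-order into left and right subtrees.
Root fir: left subtree has 3 nodes {bay, ivy, kale}, right has 7 {moss, reed, aster, tulip, yew, rye, lily}.
  Root ivy: left subtree has 1 node {bay}, right has 1 {kale}.
  Root yew: left subtree has 4 nodes {moss, reed, aster, tulip}, right has 2 {rye, lily}.
    Root reed: left subtree has 1 node {moss}, right has 2 {aster, tulip}.
      Root aster: left subtree has 0 nodes { }, right has 1 {tulip}.
    Root lily: left subtree has 1 node {rye}, right has 0 { }.

bay kale ivy moss tulip aster reed rye lily yew fir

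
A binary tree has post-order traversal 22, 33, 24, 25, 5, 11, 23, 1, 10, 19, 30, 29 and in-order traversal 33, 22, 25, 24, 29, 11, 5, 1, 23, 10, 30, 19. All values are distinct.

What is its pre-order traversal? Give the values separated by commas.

The last element of post-order is the root; it splits in-order into left and right subtrees.
Root 29: left subtree has 4 nodes {33, 22, 25, 24}, right has 7 {11, 5, 1, 23, 10, 30, 19}.
  Root 25: left subtree has 2 nodes {33, 22}, right has 1 {24}.
    Root 33: left subtree has 0 nodes { }, right has 1 {22}.
  Root 30: left subtree has 5 nodes {11, 5, 1, 23, 10}, right has 1 {19}.
    Root 10: left subtree has 4 nodes {11, 5, 1, 23}, right has 0 { }.
      Root 1: left subtree has 2 nodes {11, 5}, right has 1 {23}.
        Root 11: left subtree has 0 nodes { }, right has 1 {5}.

29, 25, 33, 22, 24, 30, 10, 1, 11, 5, 23, 19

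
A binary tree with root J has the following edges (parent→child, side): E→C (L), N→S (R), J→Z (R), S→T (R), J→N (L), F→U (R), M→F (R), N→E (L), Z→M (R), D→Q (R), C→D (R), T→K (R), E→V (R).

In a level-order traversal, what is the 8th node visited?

V

Level-order visits nodes level by level from the root, left to right within each level.
Level 0: J
Level 1: N, Z
Level 2: E, S, M
Level 3: C, V, T, F
Level 4: D, K, U
Level 5: Q
Full level-order sequence: J, N, Z, E, S, M, C, V, T, F, D, K, U, Q.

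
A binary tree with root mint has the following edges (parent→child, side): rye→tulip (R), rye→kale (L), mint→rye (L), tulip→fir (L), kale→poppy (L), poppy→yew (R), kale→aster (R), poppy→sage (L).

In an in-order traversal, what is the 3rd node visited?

In-order visits the left subtree, then the node, then the right subtree.
At mint: go left to rye.
  At rye: go left to kale.
    At kale: go left to poppy.
      At poppy: go left to sage.
        sage is a leaf — visit sage.
      Visit poppy.
      At poppy: go right to yew.
        yew is a leaf — visit yew.
    Visit kale.
    At kale: go right to aster.
      aster is a leaf — visit aster.
  Visit rye.
  At rye: go right to tulip.
    At tulip: go left to fir.
      fir is a leaf — visit fir.
    Visit tulip.
    At tulip: no right child.
Visit mint.
At mint: no right child.
Full in-order sequence: sage, poppy, yew, kale, aster, rye, fir, tulip, mint.

yew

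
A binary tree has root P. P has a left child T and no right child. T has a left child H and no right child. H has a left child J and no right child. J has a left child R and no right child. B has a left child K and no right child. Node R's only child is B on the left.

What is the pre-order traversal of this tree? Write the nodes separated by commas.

Pre-order visits the node, then its left subtree, then its right subtree.
Visit P.
At P: go left to T.
  Visit T.
  At T: go left to H.
    Visit H.
    At H: go left to J.
      Visit J.
      At J: go left to R.
        Visit R.
        At R: go left to B.
          Visit B.
          At B: go left to K.
            K is a leaf — visit K.
          At B: no right child.
        At R: no right child.
      At J: no right child.
    At H: no right child.
  At T: no right child.
At P: no right child.

P, T, H, J, R, B, K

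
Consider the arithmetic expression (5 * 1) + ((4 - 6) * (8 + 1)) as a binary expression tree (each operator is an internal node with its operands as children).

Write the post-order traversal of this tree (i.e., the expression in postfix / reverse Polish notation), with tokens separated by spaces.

5 1 * 4 6 - 8 1 + * +

Post-order on an expression tree gives postfix notation: for each operator, emit left operand, right operand, then the operator.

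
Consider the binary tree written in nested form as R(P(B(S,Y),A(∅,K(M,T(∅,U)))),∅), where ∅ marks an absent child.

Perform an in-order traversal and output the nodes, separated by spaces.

S B Y P A M K T U R

In-order visits the left subtree, then the node, then the right subtree.
At R: go left to P.
  At P: go left to B.
    At B: go left to S.
      S is a leaf — visit S.
    Visit B.
    At B: go right to Y.
      Y is a leaf — visit Y.
  Visit P.
  At P: go right to A.
    At A: no left child.
    Visit A.
    At A: go right to K.
      At K: go left to M.
        M is a leaf — visit M.
      Visit K.
      At K: go right to T.
        At T: no left child.
        Visit T.
        At T: go right to U.
          U is a leaf — visit U.
Visit R.
At R: no right child.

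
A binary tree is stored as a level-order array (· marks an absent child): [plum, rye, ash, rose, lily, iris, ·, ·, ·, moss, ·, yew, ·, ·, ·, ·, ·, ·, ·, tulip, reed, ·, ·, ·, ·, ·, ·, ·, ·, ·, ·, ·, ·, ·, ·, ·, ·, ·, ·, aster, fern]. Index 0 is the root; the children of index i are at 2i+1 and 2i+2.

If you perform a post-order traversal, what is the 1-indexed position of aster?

Post-order visits the left subtree, then the right subtree, then the node.
At plum: go left to rye.
  At rye: go left to rose.
    rose is a leaf — visit rose.
  At rye: go right to lily.
    At lily: go left to moss.
      At moss: go left to tulip.
        At tulip: go left to aster.
          aster is a leaf — visit aster.
        At tulip: go right to fern.
          fern is a leaf — visit fern.
        Visit tulip.
      At moss: go right to reed.
        reed is a leaf — visit reed.
      Visit moss.
    At lily: no right child.
    Visit lily.
  Visit rye.
At plum: go right to ash.
  At ash: go left to iris.
    At iris: go left to yew.
      yew is a leaf — visit yew.
    At iris: no right child.
    Visit iris.
  At ash: no right child.
  Visit ash.
Visit plum.
Full post-order sequence: rose, aster, fern, tulip, reed, moss, lily, rye, yew, iris, ash, plum.

2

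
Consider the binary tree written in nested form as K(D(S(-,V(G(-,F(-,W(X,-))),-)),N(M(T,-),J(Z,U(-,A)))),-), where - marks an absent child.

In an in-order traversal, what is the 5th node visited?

In-order visits the left subtree, then the node, then the right subtree.
At K: go left to D.
  At D: go left to S.
    At S: no left child.
    Visit S.
    At S: go right to V.
      At V: go left to G.
        At G: no left child.
        Visit G.
        At G: go right to F.
          At F: no left child.
          Visit F.
          At F: go right to W.
            At W: go left to X.
              X is a leaf — visit X.
            Visit W.
            At W: no right child.
      Visit V.
      At V: no right child.
  Visit D.
  At D: go right to N.
    At N: go left to M.
      At M: go left to T.
        T is a leaf — visit T.
      Visit M.
      At M: no right child.
    Visit N.
    At N: go right to J.
      At J: go left to Z.
        Z is a leaf — visit Z.
      Visit J.
      At J: go right to U.
        At U: no left child.
        Visit U.
        At U: go right to A.
          A is a leaf — visit A.
Visit K.
At K: no right child.
Full in-order sequence: S, G, F, X, W, V, D, T, M, N, Z, J, U, A, K.

W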